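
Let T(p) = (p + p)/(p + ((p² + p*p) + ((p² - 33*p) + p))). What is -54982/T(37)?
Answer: -2199280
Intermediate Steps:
T(p) = 2*p/(-31*p + 3*p²) (T(p) = (2*p)/(p + ((p² + p²) + (p² - 32*p))) = (2*p)/(p + (2*p² + (p² - 32*p))) = (2*p)/(p + (-32*p + 3*p²)) = (2*p)/(-31*p + 3*p²) = 2*p/(-31*p + 3*p²))
-54982/T(37) = -54982/(2/(-31 + 3*37)) = -54982/(2/(-31 + 111)) = -54982/(2/80) = -54982/(2*(1/80)) = -54982/1/40 = -54982*40 = -2199280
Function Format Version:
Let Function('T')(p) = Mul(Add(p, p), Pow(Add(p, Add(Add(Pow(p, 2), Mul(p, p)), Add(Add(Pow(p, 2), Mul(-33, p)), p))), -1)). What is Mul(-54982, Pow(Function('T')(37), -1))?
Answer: -2199280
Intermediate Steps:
Function('T')(p) = Mul(2, p, Pow(Add(Mul(-31, p), Mul(3, Pow(p, 2))), -1)) (Function('T')(p) = Mul(Mul(2, p), Pow(Add(p, Add(Add(Pow(p, 2), Pow(p, 2)), Add(Pow(p, 2), Mul(-32, p)))), -1)) = Mul(Mul(2, p), Pow(Add(p, Add(Mul(2, Pow(p, 2)), Add(Pow(p, 2), Mul(-32, p)))), -1)) = Mul(Mul(2, p), Pow(Add(p, Add(Mul(-32, p), Mul(3, Pow(p, 2)))), -1)) = Mul(Mul(2, p), Pow(Add(Mul(-31, p), Mul(3, Pow(p, 2))), -1)) = Mul(2, p, Pow(Add(Mul(-31, p), Mul(3, Pow(p, 2))), -1)))
Mul(-54982, Pow(Function('T')(37), -1)) = Mul(-54982, Pow(Mul(2, Pow(Add(-31, Mul(3, 37)), -1)), -1)) = Mul(-54982, Pow(Mul(2, Pow(Add(-31, 111), -1)), -1)) = Mul(-54982, Pow(Mul(2, Pow(80, -1)), -1)) = Mul(-54982, Pow(Mul(2, Rational(1, 80)), -1)) = Mul(-54982, Pow(Rational(1, 40), -1)) = Mul(-54982, 40) = -2199280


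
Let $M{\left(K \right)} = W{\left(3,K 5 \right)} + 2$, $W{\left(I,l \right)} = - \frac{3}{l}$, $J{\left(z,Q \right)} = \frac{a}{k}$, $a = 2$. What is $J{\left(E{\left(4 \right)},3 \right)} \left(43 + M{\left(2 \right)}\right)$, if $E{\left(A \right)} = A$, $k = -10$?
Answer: $- \frac{447}{50} \approx -8.94$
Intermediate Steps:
$J{\left(z,Q \right)} = - \frac{1}{5}$ ($J{\left(z,Q \right)} = \frac{2}{-10} = 2 \left(- \frac{1}{10}\right) = - \frac{1}{5}$)
$M{\left(K \right)} = 2 - \frac{3}{5 K}$ ($M{\left(K \right)} = - \frac{3}{K 5} + 2 = - \frac{3}{5 K} + 2 = 2 - \frac{3}{5 K}$)
$J{\left(E{\left(4 \right)},3 \right)} \left(43 + M{\left(2 \right)}\right) = - \frac{43 + \left(2 - \frac{3}{5 \cdot 2}\right)}{5} = - \frac{43 + \left(2 - \frac{3}{10}\right)}{5} = - \frac{43 + \frac{17}{10}}{5} = \left(- \frac{1}{5}\right) \frac{447}{10} = - \frac{447}{50}$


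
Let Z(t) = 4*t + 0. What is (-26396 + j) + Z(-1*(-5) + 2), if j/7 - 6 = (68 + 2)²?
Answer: 7974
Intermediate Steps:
Z(t) = 4*t
j = 34342 (j = 42 + 7*(68 + 2)² = 42 + 7*70² = 42 + 7*4900 = 42 + 34300 = 34342)
(-26396 + j) + Z(-1*(-5) + 2) = (-26396 + 34342) + 4*(-1*(-5) + 2) = 7946 + 4*(5 + 2) = 7946 + 4*7 = 7946 + 28 = 7974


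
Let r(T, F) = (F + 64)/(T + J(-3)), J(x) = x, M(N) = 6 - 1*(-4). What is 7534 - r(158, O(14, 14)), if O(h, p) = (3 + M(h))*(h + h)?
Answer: 1167342/155 ≈ 7531.2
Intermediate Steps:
M(N) = 10 (M(N) = 6 + 4 = 10)
O(h, p) = 26*h (O(h, p) = (3 + 10)*(h + h) = 13*(2*h) = 26*h)
r(T, F) = (64 + F)/(-3 + T) (r(T, F) = (F + 64)/(T - 3) = (64 + F)/(-3 + T))
7534 - r(158, O(14, 14)) = 7534 - (64 + 26*14)/(-3 + 158) = 7534 - (64 + 364)/155 = 7534 - 428/155 = 1167342/155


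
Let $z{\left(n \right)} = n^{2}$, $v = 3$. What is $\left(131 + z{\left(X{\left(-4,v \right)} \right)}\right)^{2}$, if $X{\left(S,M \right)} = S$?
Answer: $21609$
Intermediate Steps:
$\left(131 + z{\left(X{\left(-4,v \right)} \right)}\right)^{2} = \left(131 + \left(-4\right)^{2}\right)^{2} = \left(131 + 16\right)^{2} = 147^{2} = 21609$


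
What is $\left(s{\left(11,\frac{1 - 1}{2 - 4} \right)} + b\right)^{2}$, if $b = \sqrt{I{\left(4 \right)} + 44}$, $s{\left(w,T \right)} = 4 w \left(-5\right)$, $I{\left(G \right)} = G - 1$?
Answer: $\left(220 - \sqrt{47}\right)^{2} \approx 45431.0$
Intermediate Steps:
$I{\left(G \right)} = -1 + G$
$s{\left(w,T \right)} = - 20 w$
$b = \sqrt{47}$ ($b = \sqrt{\left(-1 + 4\right) + 44} = \sqrt{3 + 44} = \sqrt{47} \approx 6.8557$)
$\left(s{\left(11,\frac{1 - 1}{2 - 4} \right)} + b\right)^{2} = \left(\left(-20\right) 11 + \sqrt{47}\right)^{2} = \left(-220 + \sqrt{47}\right)^{2}$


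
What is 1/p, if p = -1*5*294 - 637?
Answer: -1/2107 ≈ -0.00047461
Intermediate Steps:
p = -2107 (p = -5*294 - 637 = -1470 - 637 = -2107)
1/p = 1/(-2107) = -1/2107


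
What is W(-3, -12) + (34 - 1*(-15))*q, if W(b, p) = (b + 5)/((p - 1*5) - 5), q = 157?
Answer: 84622/11 ≈ 7692.9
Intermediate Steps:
W(b, p) = (5 + b)/(-10 + p) (W(b, p) = (5 + b)/((p - 5) - 5) = (5 + b)/((-5 + p) - 5) = (5 + b)/(-10 + p))
W(-3, -12) + (34 - 1*(-15))*q = (5 - 3)/(-10 - 12) + (34 - 1*(-15))*157 = 2/(-22) + (34 + 15)*157 = -1/22*2 + 49*157 = -1/11 + 7693 = 84622/11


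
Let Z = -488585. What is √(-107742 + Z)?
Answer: I*√596327 ≈ 772.22*I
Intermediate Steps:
√(-107742 + Z) = √(-107742 - 488585) = √(-596327) = I*√596327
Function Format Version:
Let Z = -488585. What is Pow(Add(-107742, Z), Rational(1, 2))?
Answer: Mul(I, Pow(596327, Rational(1, 2))) ≈ Mul(772.22, I)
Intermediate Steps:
Pow(Add(-107742, Z), Rational(1, 2)) = Pow(Add(-107742, -488585), Rational(1, 2)) = Pow(-596327, Rational(1, 2)) = Mul(I, Pow(596327, Rational(1, 2)))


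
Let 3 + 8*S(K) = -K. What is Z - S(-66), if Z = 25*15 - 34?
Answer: 2665/8 ≈ 333.13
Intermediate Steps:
Z = 341 (Z = 375 - 34 = 341)
S(K) = -3/8 - K/8 (S(K) = -3/8 + (-K)/8 = -3/8 - K/8)
Z - S(-66) = 341 - (-3/8 - 1/8*(-66)) = 341 - (-3/8 + 33/4) = 341 - 1*63/8 = 341 - 63/8 = 2665/8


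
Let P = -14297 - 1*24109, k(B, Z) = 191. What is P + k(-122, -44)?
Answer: -38215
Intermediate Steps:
P = -38406 (P = -14297 - 24109 = -38406)
P + k(-122, -44) = -38406 + 191 = -38215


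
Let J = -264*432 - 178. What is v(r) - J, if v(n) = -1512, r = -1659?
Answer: 112714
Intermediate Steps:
J = -114226 (J = -114048 - 178 = -114226)
v(r) - J = -1512 - 1*(-114226) = -1512 + 114226 = 112714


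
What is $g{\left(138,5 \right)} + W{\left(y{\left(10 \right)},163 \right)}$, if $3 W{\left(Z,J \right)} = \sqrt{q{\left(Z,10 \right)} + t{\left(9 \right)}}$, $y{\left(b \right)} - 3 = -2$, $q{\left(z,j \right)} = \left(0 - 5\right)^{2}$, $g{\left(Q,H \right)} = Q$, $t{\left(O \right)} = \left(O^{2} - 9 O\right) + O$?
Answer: $138 + \frac{\sqrt{34}}{3} \approx 139.94$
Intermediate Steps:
$t{\left(O \right)} = O^{2} - 8 O$
$q{\left(z,j \right)} = 25$ ($q{\left(z,j \right)} = \left(-5\right)^{2} = 25$)
$y{\left(b \right)} = 1$ ($y{\left(b \right)} = 3 - 2 = 1$)
$W{\left(Z,J \right)} = \frac{\sqrt{34}}{3}$ ($W{\left(Z,J \right)} = \frac{\sqrt{25 + 9 \left(-8 + 9\right)}}{3} = \frac{\sqrt{25 + 9 \cdot 1}}{3} = \frac{\sqrt{25 + 9}}{3} = \frac{\sqrt{34}}{3}$)
$g{\left(138,5 \right)} + W{\left(y{\left(10 \right)},163 \right)} = 138 + \frac{\sqrt{34}}{3}$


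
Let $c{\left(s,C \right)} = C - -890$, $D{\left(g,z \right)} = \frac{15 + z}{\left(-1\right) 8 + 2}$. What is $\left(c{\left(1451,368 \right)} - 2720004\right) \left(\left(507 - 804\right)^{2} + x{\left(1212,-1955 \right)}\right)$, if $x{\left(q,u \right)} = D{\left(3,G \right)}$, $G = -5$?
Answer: $- \frac{719440004012}{3} \approx -2.3981 \cdot 10^{11}$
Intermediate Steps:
$D{\left(g,z \right)} = - \frac{5}{2} - \frac{z}{6}$ ($D{\left(g,z \right)} = \frac{15 + z}{-8 + 2} = \frac{15 + z}{-6} = \left(15 + z\right) \left(- \frac{1}{6}\right) = - \frac{5}{2} - \frac{z}{6}$)
$x{\left(q,u \right)} = - \frac{5}{3}$ ($x{\left(q,u \right)} = - \frac{5}{2} - - \frac{5}{6} = - \frac{5}{2} + \frac{5}{6} = - \frac{5}{3}$)
$c{\left(s,C \right)} = 890 + C$ ($c{\left(s,C \right)} = C + 890 = 890 + C$)
$\left(c{\left(1451,368 \right)} - 2720004\right) \left(\left(507 - 804\right)^{2} + x{\left(1212,-1955 \right)}\right) = \left(\left(890 + 368\right) - 2720004\right) \left(\left(507 - 804\right)^{2} - \frac{5}{3}\right) = \left(1258 - 2720004\right) \left(\left(-297\right)^{2} - \frac{5}{3}\right) = - 2718746 \left(88209 - \frac{5}{3}\right) = \left(-2718746\right) \frac{264622}{3} = - \frac{719440004012}{3}$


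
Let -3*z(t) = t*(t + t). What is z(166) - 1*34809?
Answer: -159539/3 ≈ -53180.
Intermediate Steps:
z(t) = -2*t²/3 (z(t) = -t*(t + t)/3 = -t*2*t/3 = -2*t²/3)
z(166) - 1*34809 = -⅔*166² - 1*34809 = -⅔*27556 - 34809 = -55112/3 - 34809 = -159539/3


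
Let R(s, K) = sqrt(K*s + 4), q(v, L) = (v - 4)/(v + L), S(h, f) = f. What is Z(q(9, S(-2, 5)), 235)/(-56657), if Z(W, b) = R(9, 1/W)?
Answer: -sqrt(730)/283285 ≈ -9.5376e-5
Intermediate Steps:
q(v, L) = (-4 + v)/(L + v)
R(s, K) = sqrt(4 + K*s)
Z(W, b) = sqrt(4 + 9/W)
Z(q(9, S(-2, 5)), 235)/(-56657) = sqrt(4 + 9/(((-4 + 9)/(5 + 9))))/(-56657) = sqrt(4 + 9/((5/14)))*(-1/56657) = sqrt(4 + 9/(((1/14)*5)))*(-1/56657) = sqrt(4 + 9/(5/14))*(-1/56657) = sqrt(4 + 9*(14/5))*(-1/56657) = sqrt(4 + 126/5)*(-1/56657) = sqrt(146/5)*(-1/56657) = (sqrt(730)/5)*(-1/56657) = -sqrt(730)/283285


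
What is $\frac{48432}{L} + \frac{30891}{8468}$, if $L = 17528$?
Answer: $\frac{118947453}{18553388} \approx 6.4111$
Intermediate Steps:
$\frac{48432}{L} + \frac{30891}{8468} = \frac{48432}{17528} + \frac{30891}{8468} = 48432 \cdot \frac{1}{17528} + 30891 \cdot \frac{1}{8468} = \frac{6054}{2191} + \frac{30891}{8468} = \frac{118947453}{18553388}$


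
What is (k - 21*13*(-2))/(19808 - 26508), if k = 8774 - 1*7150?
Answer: -217/670 ≈ -0.32388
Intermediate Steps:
k = 1624 (k = 8774 - 7150 = 1624)
(k - 21*13*(-2))/(19808 - 26508) = (1624 - 21*13*(-2))/(19808 - 26508) = (1624 - 273*(-2))/(-6700) = (1624 + 546)*(-1/6700) = 2170*(-1/6700) = -217/670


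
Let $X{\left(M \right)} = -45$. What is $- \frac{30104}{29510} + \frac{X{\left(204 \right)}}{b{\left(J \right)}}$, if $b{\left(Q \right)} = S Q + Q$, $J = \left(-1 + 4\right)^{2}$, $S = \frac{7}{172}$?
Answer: $- \frac{15383608}{2641145} \approx -5.8246$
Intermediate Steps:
$S = \frac{7}{172}$ ($S = 7 \cdot \frac{1}{172} = \frac{7}{172} \approx 0.040698$)
$J = 9$ ($J = 3^{2} = 9$)
$b{\left(Q \right)} = \frac{179 Q}{172}$ ($b{\left(Q \right)} = \frac{7 Q}{172} + Q = \frac{179 Q}{172}$)
$- \frac{30104}{29510} + \frac{X{\left(204 \right)}}{b{\left(J \right)}} = - \frac{30104}{29510} - \frac{45}{\frac{179}{172} \cdot 9} = \left(-30104\right) \frac{1}{29510} - \frac{45}{\frac{1611}{172}} = - \frac{15052}{14755} - \frac{860}{179} = - \frac{15383608}{2641145}$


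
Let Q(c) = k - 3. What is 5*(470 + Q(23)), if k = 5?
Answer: 2360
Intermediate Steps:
Q(c) = 2 (Q(c) = 5 - 3 = 2)
5*(470 + Q(23)) = 5*(470 + 2) = 5*472 = 2360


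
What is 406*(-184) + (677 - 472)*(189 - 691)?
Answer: -177614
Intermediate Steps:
406*(-184) + (677 - 472)*(189 - 691) = -74704 + 205*(-502) = -74704 - 102910 = -177614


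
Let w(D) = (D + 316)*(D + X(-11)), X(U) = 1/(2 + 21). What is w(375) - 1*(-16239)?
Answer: 6334063/23 ≈ 2.7539e+5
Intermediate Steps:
X(U) = 1/23
w(D) = (316 + D)*(1/23 + D) (w(D) = (D + 316)*(D + 1/23) = (316 + D)*(1/23 + D))
w(375) - 1*(-16239) = (316/23 + 375² + (7269/23)*375) - 1*(-16239) = (316/23 + 140625 + 2725875/23) + 16239 = 5960566/23 + 16239 = 6334063/23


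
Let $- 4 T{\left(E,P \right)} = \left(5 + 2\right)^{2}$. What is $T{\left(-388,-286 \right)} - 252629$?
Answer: $- \frac{1010565}{4} \approx -2.5264 \cdot 10^{5}$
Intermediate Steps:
$T{\left(E,P \right)} = - \frac{49}{4}$ ($T{\left(E,P \right)} = - \frac{\left(5 + 2\right)^{2}}{4} = - \frac{7^{2}}{4} = \left(- \frac{1}{4}\right) 49 = - \frac{49}{4}$)
$T{\left(-388,-286 \right)} - 252629 = - \frac{49}{4} - 252629 = - \frac{1010565}{4}$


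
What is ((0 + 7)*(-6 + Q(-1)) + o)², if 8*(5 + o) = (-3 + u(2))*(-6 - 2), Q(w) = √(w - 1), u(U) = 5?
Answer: 2303 - 686*I*√2 ≈ 2303.0 - 970.15*I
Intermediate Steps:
Q(w) = √(-1 + w)
o = -7 (o = -5 + ((-3 + 5)*(-6 - 2))/8 = -5 + (2*(-8))/8 = -5 + (⅛)*(-16) = -5 - 2 = -7)
((0 + 7)*(-6 + Q(-1)) + o)² = ((0 + 7)*(-6 + √(-1 - 1)) - 7)² = (7*(-6 + √(-2)) - 7)² = (7*(-6 + I*√2) - 7)² = ((-42 + 7*I*√2) - 7)² = (-49 + 7*I*√2)²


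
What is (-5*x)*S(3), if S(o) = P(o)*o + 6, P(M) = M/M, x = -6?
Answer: 270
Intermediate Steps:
P(M) = 1
S(o) = 6 + o (S(o) = 1*o + 6 = o + 6 = 6 + o)
(-5*x)*S(3) = (-5*(-6))*(6 + 3) = 30*9 = 270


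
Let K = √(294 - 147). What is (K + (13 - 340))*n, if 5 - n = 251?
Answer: 80442 - 1722*√3 ≈ 77459.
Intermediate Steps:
K = 7*√3 (K = √147 = 7*√3 ≈ 12.124)
n = -246 (n = 5 - 1*251 = 5 - 251 = -246)
(K + (13 - 340))*n = (7*√3 + (13 - 340))*(-246) = (7*√3 - 327)*(-246) = (-327 + 7*√3)*(-246) = 80442 - 1722*√3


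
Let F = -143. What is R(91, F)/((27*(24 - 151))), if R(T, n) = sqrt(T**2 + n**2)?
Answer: -13*sqrt(170)/3429 ≈ -0.049431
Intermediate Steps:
R(91, F)/((27*(24 - 151))) = sqrt(91**2 + (-143)**2)/((27*(24 - 151))) = sqrt(8281 + 20449)/((27*(-127))) = sqrt(28730)/(-3429) = (13*sqrt(170))*(-1/3429) = -13*sqrt(170)/3429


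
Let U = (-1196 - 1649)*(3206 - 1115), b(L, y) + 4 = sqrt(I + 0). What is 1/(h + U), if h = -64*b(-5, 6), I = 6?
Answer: -5948639/35386305927745 + 64*sqrt(6)/35386305927745 ≈ -1.6810e-7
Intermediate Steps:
b(L, y) = -4 + sqrt(6) (b(L, y) = -4 + sqrt(6 + 0) = -4 + sqrt(6))
U = -5948895 (U = -2845*2091 = -5948895)
h = 256 - 64*sqrt(6) (h = -64*(-4 + sqrt(6)) = 256 - 64*sqrt(6) ≈ 99.233)
1/(h + U) = 1/((256 - 64*sqrt(6)) - 5948895) = 1/(-5948639 - 64*sqrt(6))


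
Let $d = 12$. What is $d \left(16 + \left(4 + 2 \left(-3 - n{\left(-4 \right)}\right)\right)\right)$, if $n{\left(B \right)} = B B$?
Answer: $-216$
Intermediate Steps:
$n{\left(B \right)} = B^{2}$
$d \left(16 + \left(4 + 2 \left(-3 - n{\left(-4 \right)}\right)\right)\right) = 12 \left(16 + \left(4 + 2 \left(-3 - \left(-4\right)^{2}\right)\right)\right) = 12 \left(16 + \left(4 + 2 \left(-3 - 16\right)\right)\right) = 12 \left(16 + \left(4 + 2 \left(-19\right)\right)\right) = 12 \left(16 + \left(4 - 38\right)\right) = 12 \left(16 - 34\right) = 12 \left(-18\right) = -216$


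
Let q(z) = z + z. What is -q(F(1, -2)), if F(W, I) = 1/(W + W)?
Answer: -1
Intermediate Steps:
F(W, I) = 1/(2*W)
q(z) = 2*z
-q(F(1, -2)) = -2*(½)/1 = -2*(½)*1 = -2/2 = -1*1 = -1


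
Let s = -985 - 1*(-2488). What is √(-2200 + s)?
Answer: I*√697 ≈ 26.401*I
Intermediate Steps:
s = 1503 (s = -985 + 2488 = 1503)
√(-2200 + s) = √(-2200 + 1503) = √(-697) = I*√697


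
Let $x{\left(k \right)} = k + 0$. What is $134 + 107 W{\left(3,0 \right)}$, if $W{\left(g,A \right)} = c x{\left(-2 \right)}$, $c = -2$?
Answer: $562$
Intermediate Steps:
$x{\left(k \right)} = k$
$W{\left(g,A \right)} = 4$ ($W{\left(g,A \right)} = \left(-2\right) \left(-2\right) = 4$)
$134 + 107 W{\left(3,0 \right)} = 134 + 107 \cdot 4 = 134 + 428 = 562$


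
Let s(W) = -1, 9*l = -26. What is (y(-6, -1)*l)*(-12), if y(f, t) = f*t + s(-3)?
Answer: 520/3 ≈ 173.33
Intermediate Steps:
l = -26/9 (l = (⅑)*(-26) = -26/9 ≈ -2.8889)
y(f, t) = -1 + f*t (y(f, t) = f*t - 1 = -1 + f*t)
(y(-6, -1)*l)*(-12) = ((-1 - 6*(-1))*(-26/9))*(-12) = ((-1 + 6)*(-26/9))*(-12) = (5*(-26/9))*(-12) = -130/9*(-12) = 520/3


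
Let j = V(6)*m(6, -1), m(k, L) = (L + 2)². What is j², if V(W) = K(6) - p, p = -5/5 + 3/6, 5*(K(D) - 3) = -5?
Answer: 25/4 ≈ 6.2500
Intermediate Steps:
K(D) = 2 (K(D) = 3 + (⅕)*(-5) = 3 - 1 = 2)
p = -½ (p = -5*⅕ + 3*(⅙) = -1 + ½ = -½ ≈ -0.50000)
m(k, L) = (2 + L)²
V(W) = 5/2 (V(W) = 2 - 1*(-½) = 2 + ½ = 5/2)
j = 5/2 (j = 5*(2 - 1)²/2 = (5/2)*1² = (5/2)*1 = 5/2 ≈ 2.5000)
j² = (5/2)² = 25/4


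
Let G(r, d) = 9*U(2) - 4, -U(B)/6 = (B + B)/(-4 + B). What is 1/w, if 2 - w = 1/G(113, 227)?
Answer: 104/207 ≈ 0.50242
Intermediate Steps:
U(B) = -12*B/(-4 + B) (U(B) = -6*(B + B)/(-4 + B) = -6*2*B/(-4 + B) = -12*B/(-4 + B))
G(r, d) = 104 (G(r, d) = 9*(-12*2/(-4 + 2)) - 4 = 9*(-12*2/(-2)) - 4 = 9*(-12*2*(-1/2)) - 4 = 9*12 - 4 = 108 - 4 = 104)
w = 207/104 (w = 2 - 1/104 = 207/104 ≈ 1.9904)
1/w = 1/(207/104) = 104/207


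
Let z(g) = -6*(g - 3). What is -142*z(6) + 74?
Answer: 2630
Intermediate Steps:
z(g) = 18 - 6*g (z(g) = -6*(-3 + g) = 18 - 6*g)
-142*z(6) + 74 = -142*(18 - 6*6) + 74 = -142*(18 - 36) + 74 = -142*(-18) + 74 = 2556 + 74 = 2630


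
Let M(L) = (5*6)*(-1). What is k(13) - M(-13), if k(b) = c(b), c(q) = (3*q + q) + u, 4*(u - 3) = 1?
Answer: 341/4 ≈ 85.250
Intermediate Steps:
u = 13/4 (u = 3 + (¼)*1 = 3 + ¼ = 13/4 ≈ 3.2500)
c(q) = 13/4 + 4*q (c(q) = (3*q + q) + 13/4 = 4*q + 13/4 = 13/4 + 4*q)
k(b) = 13/4 + 4*b
M(L) = -30 (M(L) = 30*(-1) = -30)
k(13) - M(-13) = (13/4 + 4*13) - 1*(-30) = (13/4 + 52) + 30 = 221/4 + 30 = 341/4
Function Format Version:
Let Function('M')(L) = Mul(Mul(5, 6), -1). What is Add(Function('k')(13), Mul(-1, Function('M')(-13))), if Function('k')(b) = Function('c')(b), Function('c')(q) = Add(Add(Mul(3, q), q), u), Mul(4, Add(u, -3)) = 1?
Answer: Rational(341, 4) ≈ 85.250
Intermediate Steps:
u = Rational(13, 4) (u = Add(3, Mul(Rational(1, 4), 1)) = Add(3, Rational(1, 4)) = Rational(13, 4) ≈ 3.2500)
Function('c')(q) = Add(Rational(13, 4), Mul(4, q)) (Function('c')(q) = Add(Add(Mul(3, q), q), Rational(13, 4)) = Add(Mul(4, q), Rational(13, 4)) = Add(Rational(13, 4), Mul(4, q)))
Function('k')(b) = Add(Rational(13, 4), Mul(4, b))
Function('M')(L) = -30 (Function('M')(L) = Mul(30, -1) = -30)
Add(Function('k')(13), Mul(-1, Function('M')(-13))) = Add(Add(Rational(13, 4), Mul(4, 13)), Mul(-1, -30)) = Add(Add(Rational(13, 4), 52), 30) = Add(Rational(221, 4), 30) = Rational(341, 4)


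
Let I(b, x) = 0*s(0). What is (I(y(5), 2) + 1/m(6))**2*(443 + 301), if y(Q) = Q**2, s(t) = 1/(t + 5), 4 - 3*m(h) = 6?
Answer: 1674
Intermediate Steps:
m(h) = -2/3 (m(h) = 4/3 - 1/3*6 = 4/3 - 2 = -2/3)
s(t) = 1/(5 + t)
I(b, x) = 0 (I(b, x) = 0/(5 + 0) = 0/5 = 0*(1/5) = 0)
(I(y(5), 2) + 1/m(6))**2*(443 + 301) = (0 + 1/(-2/3))**2*(443 + 301) = (0 - 3/2)**2*744 = (-3/2)**2*744 = (9/4)*744 = 1674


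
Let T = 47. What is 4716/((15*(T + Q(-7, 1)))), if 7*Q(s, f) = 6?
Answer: 11004/1675 ≈ 6.5695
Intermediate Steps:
Q(s, f) = 6/7 (Q(s, f) = (⅐)*6 = 6/7)
4716/((15*(T + Q(-7, 1)))) = 4716/((15*(47 + 6/7))) = 4716/((15*(335/7))) = 4716/(5025/7) = 4716*(7/5025) = 11004/1675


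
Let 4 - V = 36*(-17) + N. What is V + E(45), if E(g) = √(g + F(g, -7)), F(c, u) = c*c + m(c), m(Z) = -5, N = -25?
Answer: 641 + √2065 ≈ 686.44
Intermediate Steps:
F(c, u) = -5 + c² (F(c, u) = c*c - 5 = c² - 5 = -5 + c²)
E(g) = √(-5 + g + g²) (E(g) = √(g + (-5 + g²)) = √(-5 + g + g²))
V = 641 (V = 4 - (36*(-17) - 25) = 4 - (-612 - 25) = 4 - 1*(-637) = 4 + 637 = 641)
V + E(45) = 641 + √(-5 + 45 + 45²) = 641 + √(-5 + 45 + 2025) = 641 + √2065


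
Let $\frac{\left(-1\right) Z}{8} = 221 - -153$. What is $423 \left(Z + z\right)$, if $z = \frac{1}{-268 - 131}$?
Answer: $- \frac{168327069}{133} \approx -1.2656 \cdot 10^{6}$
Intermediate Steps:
$z = - \frac{1}{399}$ ($z = \frac{1}{-399} = - \frac{1}{399} \approx -0.0025063$)
$Z = -2992$ ($Z = - 8 \left(221 - -153\right) = - 8 \left(221 + 153\right) = \left(-8\right) 374 = -2992$)
$423 \left(Z + z\right) = 423 \left(-2992 - \frac{1}{399}\right) = 423 \left(- \frac{1193809}{399}\right) = - \frac{168327069}{133}$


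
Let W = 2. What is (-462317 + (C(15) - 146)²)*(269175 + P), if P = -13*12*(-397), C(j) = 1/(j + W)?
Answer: -42200995016964/289 ≈ -1.4602e+11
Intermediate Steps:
C(j) = 1/(2 + j) (C(j) = 1/(j + 2) = 1/(2 + j))
P = 61932 (P = -156*(-397) = 61932)
(-462317 + (C(15) - 146)²)*(269175 + P) = (-462317 + (1/(2 + 15) - 146)²)*(269175 + 61932) = (-462317 + (1/17 - 146)²)*331107 = (-462317 + (-2481/17)²)*331107 = (-462317 + 6155361/289)*331107 = -127454252/289*331107 = -42200995016964/289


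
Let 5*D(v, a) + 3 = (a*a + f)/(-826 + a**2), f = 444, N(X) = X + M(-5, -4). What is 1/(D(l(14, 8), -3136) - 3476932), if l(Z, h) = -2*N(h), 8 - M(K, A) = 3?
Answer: -4916835/17095502916827 ≈ -2.8761e-7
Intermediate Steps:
M(K, A) = 5 (M(K, A) = 8 - 1*3 = 8 - 3 = 5)
N(X) = 5 + X (N(X) = X + 5 = 5 + X)
l(Z, h) = -10 - 2*h (l(Z, h) = -2*(5 + h) = -10 - 2*h)
D(v, a) = -3/5 + (444 + a**2)/(5*(-826 + a**2)) (D(v, a) = -3/5 + ((a*a + 444)/(-826 + a**2))/5 = -3/5 + ((a**2 + 444)/(-826 + a**2))/5 = -3/5 + ((444 + a**2)/(-826 + a**2))/5 = -3/5 + (444 + a**2)/(5*(-826 + a**2)))
1/(D(l(14, 8), -3136) - 3476932) = 1/(2*(1461 - 1*(-3136)**2)/(5*(-826 + (-3136)**2)) - 3476932) = 1/(2*(1461 - 1*9834496)/(5*(-826 + 9834496)) - 3476932) = 1/((2/5)*(1461 - 9834496)/9833670 - 3476932) = 1/((2/5)*(1/9833670)*(-9833035) - 3476932) = 1/(-1966607/4916835 - 3476932) = 1/(-17095502916827/4916835) = -4916835/17095502916827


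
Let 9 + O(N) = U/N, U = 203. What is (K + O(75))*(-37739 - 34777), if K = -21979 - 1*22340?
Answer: 80357324284/25 ≈ 3.2143e+9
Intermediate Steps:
K = -44319 (K = -21979 - 22340 = -44319)
O(N) = -9 + 203/N
(K + O(75))*(-37739 - 34777) = (-44319 + (-9 + 203/75))*(-37739 - 34777) = (-44319 + (-9 + 203*(1/75)))*(-72516) = (-44319 + (-9 + 203/75))*(-72516) = (-44319 - 472/75)*(-72516) = -3324397/75*(-72516) = 80357324284/25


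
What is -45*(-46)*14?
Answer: 28980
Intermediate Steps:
-45*(-46)*14 = 2070*14 = 28980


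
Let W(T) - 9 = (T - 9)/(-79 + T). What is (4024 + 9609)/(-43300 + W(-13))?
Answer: -627118/1991375 ≈ -0.31492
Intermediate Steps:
W(T) = 9 + (-9 + T)/(-79 + T) (W(T) = 9 + (T - 9)/(-79 + T) = 9 + (-9 + T)/(-79 + T))
(4024 + 9609)/(-43300 + W(-13)) = (4024 + 9609)/(-43300 + 10*(-72 - 13)/(-79 - 13)) = 13633/(-43300 + 10*(-85)/(-92)) = 13633/(-43300 + 10*(-1/92)*(-85)) = 13633/(-43300 + 425/46) = 13633/(-1991375/46) = 13633*(-46/1991375) = -627118/1991375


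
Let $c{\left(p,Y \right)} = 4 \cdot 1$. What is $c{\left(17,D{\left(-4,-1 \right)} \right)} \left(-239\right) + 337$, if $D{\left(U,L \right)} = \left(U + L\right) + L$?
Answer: $-619$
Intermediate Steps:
$D{\left(U,L \right)} = U + 2 L$ ($D{\left(U,L \right)} = \left(L + U\right) + L = U + 2 L$)
$c{\left(p,Y \right)} = 4$
$c{\left(17,D{\left(-4,-1 \right)} \right)} \left(-239\right) + 337 = 4 \left(-239\right) + 337 = -956 + 337 = -619$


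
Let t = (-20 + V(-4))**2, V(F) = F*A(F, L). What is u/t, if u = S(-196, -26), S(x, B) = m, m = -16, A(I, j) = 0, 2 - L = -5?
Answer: -1/25 ≈ -0.040000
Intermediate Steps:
L = 7 (L = 2 - 1*(-5) = 2 + 5 = 7)
V(F) = 0 (V(F) = F*0 = 0)
S(x, B) = -16
u = -16
t = 400 (t = (-20 + 0)**2 = (-20)**2 = 400)
u/t = -16/400 = -16*1/400 = -1/25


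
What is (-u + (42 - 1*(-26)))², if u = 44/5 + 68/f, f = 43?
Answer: 153462544/46225 ≈ 3319.9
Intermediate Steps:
u = 2232/215 (u = 44/5 + 68/43 = 2232/215 ≈ 10.381)
(-u + (42 - 1*(-26)))² = (-1*2232/215 + (42 - 1*(-26)))² = (-2232/215 + (42 + 26))² = (-2232/215 + 68)² = (12388/215)² = 153462544/46225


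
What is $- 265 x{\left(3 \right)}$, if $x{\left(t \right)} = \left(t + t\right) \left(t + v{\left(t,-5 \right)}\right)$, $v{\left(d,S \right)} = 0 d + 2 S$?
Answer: $11130$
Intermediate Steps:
$v{\left(d,S \right)} = 2 S$ ($v{\left(d,S \right)} = 0 + 2 S = 2 S$)
$x{\left(t \right)} = 2 t \left(-10 + t\right)$ ($x{\left(t \right)} = \left(t + t\right) \left(t + 2 \left(-5\right)\right) = 2 t \left(t - 10\right) = 2 t \left(-10 + t\right)$)
$- 265 x{\left(3 \right)} = - 265 \cdot 2 \cdot 3 \left(-10 + 3\right) = - 265 \cdot 2 \cdot 3 \left(-7\right) = \left(-265\right) \left(-42\right) = 11130$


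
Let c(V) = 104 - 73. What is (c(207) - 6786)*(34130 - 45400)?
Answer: 76128850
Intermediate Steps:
c(V) = 31
(c(207) - 6786)*(34130 - 45400) = (31 - 6786)*(34130 - 45400) = -6755*(-11270) = 76128850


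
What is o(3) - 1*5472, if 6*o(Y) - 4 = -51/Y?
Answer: -32845/6 ≈ -5474.2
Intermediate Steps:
o(Y) = 2/3 - 17/(2*Y) (o(Y) = 2/3 + (-51/Y)/6 = 2/3 - 17/(2*Y))
o(3) - 1*5472 = (1/6)*(-51 + 4*3)/3 - 1*5472 = (1/6)*(1/3)*(-51 + 12) - 5472 = (1/6)*(1/3)*(-39) - 5472 = -13/6 - 5472 = -32845/6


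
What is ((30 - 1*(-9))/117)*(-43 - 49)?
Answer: -92/3 ≈ -30.667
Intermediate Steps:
((30 - 1*(-9))/117)*(-43 - 49) = ((30 + 9)*(1/117))*(-92) = (39*(1/117))*(-92) = (⅓)*(-92) = -92/3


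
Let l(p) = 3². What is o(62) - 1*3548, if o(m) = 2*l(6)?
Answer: -3530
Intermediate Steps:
l(p) = 9
o(m) = 18 (o(m) = 2*9 = 18)
o(62) - 1*3548 = 18 - 1*3548 = 18 - 3548 = -3530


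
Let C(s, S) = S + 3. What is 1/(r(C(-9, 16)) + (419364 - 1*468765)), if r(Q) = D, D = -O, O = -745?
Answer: -1/48656 ≈ -2.0552e-5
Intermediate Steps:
C(s, S) = 3 + S
D = 745 (D = -1*(-745) = 745)
r(Q) = 745
1/(r(C(-9, 16)) + (419364 - 1*468765)) = 1/(745 + (419364 - 1*468765)) = 1/(745 + (419364 - 468765)) = 1/(745 - 49401) = 1/(-48656) = -1/48656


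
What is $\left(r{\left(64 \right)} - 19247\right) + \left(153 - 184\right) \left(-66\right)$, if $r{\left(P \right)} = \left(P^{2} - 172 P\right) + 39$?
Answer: $-24074$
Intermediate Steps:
$r{\left(P \right)} = 39 + P^{2} - 172 P$
$\left(r{\left(64 \right)} - 19247\right) + \left(153 - 184\right) \left(-66\right) = \left(\left(39 + 64^{2} - 11008\right) - 19247\right) + \left(153 - 184\right) \left(-66\right) = \left(\left(39 + 4096 - 11008\right) - 19247\right) - -2046 = \left(-6873 - 19247\right) + 2046 = -26120 + 2046 = -24074$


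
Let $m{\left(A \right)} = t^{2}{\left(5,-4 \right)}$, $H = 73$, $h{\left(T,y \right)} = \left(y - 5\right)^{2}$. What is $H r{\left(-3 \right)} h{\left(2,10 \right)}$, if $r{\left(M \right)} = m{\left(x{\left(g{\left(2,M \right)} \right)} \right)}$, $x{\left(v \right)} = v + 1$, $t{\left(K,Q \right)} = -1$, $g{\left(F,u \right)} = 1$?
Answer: $1825$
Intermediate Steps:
$h{\left(T,y \right)} = \left(-5 + y\right)^{2}$
$x{\left(v \right)} = 1 + v$
$m{\left(A \right)} = 1$ ($m{\left(A \right)} = \left(-1\right)^{2} = 1$)
$r{\left(M \right)} = 1$
$H r{\left(-3 \right)} h{\left(2,10 \right)} = 73 \cdot 1 \left(-5 + 10\right)^{2} = 73 \cdot 5^{2} = 73 \cdot 25 = 1825$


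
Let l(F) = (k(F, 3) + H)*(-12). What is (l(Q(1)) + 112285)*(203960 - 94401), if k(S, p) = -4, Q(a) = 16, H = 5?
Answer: 12300517607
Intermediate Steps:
l(F) = -12 (l(F) = (-4 + 5)*(-12) = 1*(-12) = -12)
(l(Q(1)) + 112285)*(203960 - 94401) = (-12 + 112285)*(203960 - 94401) = 112273*109559 = 12300517607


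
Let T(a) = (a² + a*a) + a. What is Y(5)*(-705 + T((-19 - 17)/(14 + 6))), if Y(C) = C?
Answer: -17508/5 ≈ -3501.6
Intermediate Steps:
T(a) = a + 2*a² (T(a) = (a² + a²) + a = 2*a² + a = a + 2*a²)
Y(5)*(-705 + T((-19 - 17)/(14 + 6))) = 5*(-705 + ((-19 - 17)/(14 + 6))*(1 + 2*((-19 - 17)/(14 + 6)))) = 5*(-705 + (-36/20)*(1 + 2*(-36/20))) = 5*(-705 + (-36*1/20)*(1 + 2*(-36*1/20))) = 5*(-705 - 9*(1 + 2*(-9/5))/5) = 5*(-705 - 9*(1 - 18/5)/5) = 5*(-705 - 9/5*(-13/5)) = 5*(-705 + 117/25) = 5*(-17508/25) = -17508/5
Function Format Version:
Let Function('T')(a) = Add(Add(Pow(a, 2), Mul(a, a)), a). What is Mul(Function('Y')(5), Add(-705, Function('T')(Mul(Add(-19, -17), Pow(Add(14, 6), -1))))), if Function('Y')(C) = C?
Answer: Rational(-17508, 5) ≈ -3501.6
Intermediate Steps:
Function('T')(a) = Add(a, Mul(2, Pow(a, 2))) (Function('T')(a) = Add(Add(Pow(a, 2), Pow(a, 2)), a) = Add(Mul(2, Pow(a, 2)), a) = Add(a, Mul(2, Pow(a, 2))))
Mul(Function('Y')(5), Add(-705, Function('T')(Mul(Add(-19, -17), Pow(Add(14, 6), -1))))) = Mul(5, Add(-705, Mul(Mul(Add(-19, -17), Pow(Add(14, 6), -1)), Add(1, Mul(2, Mul(Add(-19, -17), Pow(Add(14, 6), -1))))))) = Mul(5, Add(-705, Mul(Mul(-36, Pow(20, -1)), Add(1, Mul(2, Mul(-36, Pow(20, -1))))))) = Mul(5, Add(-705, Mul(Mul(-36, Rational(1, 20)), Add(1, Mul(2, Mul(-36, Rational(1, 20))))))) = Mul(5, Add(-705, Mul(Rational(-9, 5), Add(1, Mul(2, Rational(-9, 5)))))) = Mul(5, Add(-705, Mul(Rational(-9, 5), Add(1, Rational(-18, 5))))) = Mul(5, Add(-705, Mul(Rational(-9, 5), Rational(-13, 5)))) = Mul(5, Add(-705, Rational(117, 25))) = Mul(5, Rational(-17508, 25)) = Rational(-17508, 5)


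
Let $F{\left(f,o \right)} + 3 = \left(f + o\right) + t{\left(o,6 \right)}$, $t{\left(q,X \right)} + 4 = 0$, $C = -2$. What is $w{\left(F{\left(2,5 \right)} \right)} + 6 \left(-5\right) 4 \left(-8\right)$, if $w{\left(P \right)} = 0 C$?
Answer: $960$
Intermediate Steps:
$t{\left(q,X \right)} = -4$ ($t{\left(q,X \right)} = -4 + 0 = -4$)
$F{\left(f,o \right)} = -7 + f + o$ ($F{\left(f,o \right)} = -3 - \left(4 - f - o\right) = -3 + \left(-4 + f + o\right) = -7 + f + o$)
$w{\left(P \right)} = 0$ ($w{\left(P \right)} = 0 \left(-2\right) = 0$)
$w{\left(F{\left(2,5 \right)} \right)} + 6 \left(-5\right) 4 \left(-8\right) = 0 + 6 \left(-5\right) 4 \left(-8\right) = 0 + \left(-30\right) 4 \left(-8\right) = 0 - -960 = 0 + 960 = 960$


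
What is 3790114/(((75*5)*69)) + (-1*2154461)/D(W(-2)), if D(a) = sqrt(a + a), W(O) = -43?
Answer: 3790114/25875 + 2154461*I*sqrt(86)/86 ≈ 146.48 + 2.3232e+5*I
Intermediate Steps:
D(a) = sqrt(2)*sqrt(a) (D(a) = sqrt(2*a) = sqrt(2)*sqrt(a))
3790114/(((75*5)*69)) + (-1*2154461)/D(W(-2)) = 3790114/(((75*5)*69)) + (-1*2154461)/((sqrt(2)*sqrt(-43))) = 3790114/((375*69)) - 2154461*(-I*sqrt(86)/86) = 3790114/25875 - 2154461*(-I*sqrt(86)/86) = 3790114*(1/25875) - (-2154461)*I*sqrt(86)/86 = 3790114/25875 + 2154461*I*sqrt(86)/86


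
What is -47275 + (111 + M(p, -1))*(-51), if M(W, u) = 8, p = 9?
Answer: -53344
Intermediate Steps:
-47275 + (111 + M(p, -1))*(-51) = -47275 + (111 + 8)*(-51) = -47275 + 119*(-51) = -47275 - 6069 = -53344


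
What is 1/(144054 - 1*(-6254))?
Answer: 1/150308 ≈ 6.6530e-6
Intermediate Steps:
1/(144054 - 1*(-6254)) = 1/(144054 + 6254) = 1/150308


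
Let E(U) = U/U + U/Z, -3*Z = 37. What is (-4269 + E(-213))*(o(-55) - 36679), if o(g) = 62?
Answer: 5759011909/37 ≈ 1.5565e+8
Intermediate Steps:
Z = -37/3 (Z = -1/3*37 = -37/3 ≈ -12.333)
E(U) = 1 - 3*U/37 (E(U) = U/U + U/(-37/3) = 1 + U*(-3/37) = 1 - 3*U/37)
(-4269 + E(-213))*(o(-55) - 36679) = (-4269 + (1 - 3/37*(-213)))*(62 - 36679) = (-4269 + (1 + 639/37))*(-36617) = (-4269 + 676/37)*(-36617) = -157277/37*(-36617) = 5759011909/37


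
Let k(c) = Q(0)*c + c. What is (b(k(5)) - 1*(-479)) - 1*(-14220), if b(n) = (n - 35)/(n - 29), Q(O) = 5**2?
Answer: 1484694/101 ≈ 14700.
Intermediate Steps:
Q(O) = 25
k(c) = 26*c (k(c) = 25*c + c = 26*c)
b(n) = (-35 + n)/(-29 + n)
(b(k(5)) - 1*(-479)) - 1*(-14220) = ((-35 + 26*5)/(-29 + 26*5) - 1*(-479)) - 1*(-14220) = ((-35 + 130)/(-29 + 130) + 479) + 14220 = (95/101 + 479) + 14220 = 48474/101 + 14220 = 1484694/101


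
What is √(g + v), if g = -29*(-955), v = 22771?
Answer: √50466 ≈ 224.65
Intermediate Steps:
g = 27695
√(g + v) = √(27695 + 22771) = √50466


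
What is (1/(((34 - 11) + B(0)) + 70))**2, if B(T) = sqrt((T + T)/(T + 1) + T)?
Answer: 1/8649 ≈ 0.00011562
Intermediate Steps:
B(T) = sqrt(T + 2*T/(1 + T)) (B(T) = sqrt((2*T)/(1 + T) + T) = sqrt(2*T/(1 + T) + T) = sqrt(T + 2*T/(1 + T)))
(1/(((34 - 11) + B(0)) + 70))**2 = (1/(((34 - 11) + sqrt(0*(3 + 0)/(1 + 0))) + 70))**2 = (1/((23 + sqrt(0*3/1)) + 70))**2 = (1/((23 + sqrt(0*1*3)) + 70))**2 = (1/((23 + sqrt(0)) + 70))**2 = (1/((23 + 0) + 70))**2 = (1/(23 + 70))**2 = (1/93)**2 = 1/8649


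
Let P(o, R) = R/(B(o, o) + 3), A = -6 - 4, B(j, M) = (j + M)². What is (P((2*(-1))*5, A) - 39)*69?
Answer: -1085163/403 ≈ -2692.7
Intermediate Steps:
B(j, M) = (M + j)²
A = -10
P(o, R) = R/(3 + 4*o²) (P(o, R) = R/((o + o)² + 3) = R/((2*o)² + 3) = R/(4*o² + 3) = R/(3 + 4*o²))
(P((2*(-1))*5, A) - 39)*69 = (-10/(3 + 4*((2*(-1))*5)²) - 39)*69 = (-10/(3 + 4*(-2*5)²) - 39)*69 = (-10/(3 + 4*(-10)²) - 39)*69 = (-10/(3 + 4*100) - 39)*69 = (-10/(3 + 400) - 39)*69 = (-10/403 - 39)*69 = -15727/403*69 = -1085163/403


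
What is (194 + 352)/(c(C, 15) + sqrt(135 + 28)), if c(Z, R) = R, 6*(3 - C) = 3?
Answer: 4095/31 - 273*sqrt(163)/31 ≈ 19.664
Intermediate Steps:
C = 5/2 (C = 3 - 1/6*3 = 3 - 1/2 = 5/2 ≈ 2.5000)
(194 + 352)/(c(C, 15) + sqrt(135 + 28)) = (194 + 352)/(15 + sqrt(135 + 28)) = 546/(15 + sqrt(163))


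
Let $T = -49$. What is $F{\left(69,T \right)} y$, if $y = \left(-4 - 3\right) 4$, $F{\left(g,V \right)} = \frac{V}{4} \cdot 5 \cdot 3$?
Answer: $5145$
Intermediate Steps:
$F{\left(g,V \right)} = \frac{15 V}{4}$ ($F{\left(g,V \right)} = V \frac{1}{4} \cdot 5 \cdot 3 = \frac{V}{4} \cdot 5 \cdot 3 = \frac{5 V}{4} \cdot 3 = \frac{15 V}{4}$)
$y = -28$ ($y = \left(-7\right) 4 = -28$)
$F{\left(69,T \right)} y = \frac{15}{4} \left(-49\right) \left(-28\right) = \left(- \frac{735}{4}\right) \left(-28\right) = 5145$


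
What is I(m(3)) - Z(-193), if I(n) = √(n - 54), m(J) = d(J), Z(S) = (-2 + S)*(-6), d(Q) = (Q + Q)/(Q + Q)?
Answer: -1170 + I*√53 ≈ -1170.0 + 7.2801*I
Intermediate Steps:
d(Q) = 1 (d(Q) = (2*Q)/((2*Q)) = (2*Q)*(1/(2*Q)) = 1)
Z(S) = 12 - 6*S
m(J) = 1
I(n) = √(-54 + n)
I(m(3)) - Z(-193) = √(-54 + 1) - (12 - 6*(-193)) = √(-53) - (12 + 1158) = I*√53 - 1*1170 = I*√53 - 1170 = -1170 + I*√53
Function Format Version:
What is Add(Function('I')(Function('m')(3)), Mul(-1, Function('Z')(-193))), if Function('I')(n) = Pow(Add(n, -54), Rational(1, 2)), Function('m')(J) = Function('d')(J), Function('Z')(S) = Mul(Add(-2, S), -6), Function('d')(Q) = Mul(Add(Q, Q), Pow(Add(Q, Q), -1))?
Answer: Add(-1170, Mul(I, Pow(53, Rational(1, 2)))) ≈ Add(-1170.0, Mul(7.2801, I))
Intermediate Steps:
Function('d')(Q) = 1 (Function('d')(Q) = Mul(Mul(2, Q), Pow(Mul(2, Q), -1)) = Mul(Mul(2, Q), Mul(Rational(1, 2), Pow(Q, -1))) = 1)
Function('Z')(S) = Add(12, Mul(-6, S))
Function('m')(J) = 1
Function('I')(n) = Pow(Add(-54, n), Rational(1, 2))
Add(Function('I')(Function('m')(3)), Mul(-1, Function('Z')(-193))) = Add(Pow(Add(-54, 1), Rational(1, 2)), Mul(-1, Add(12, Mul(-6, -193)))) = Add(Pow(-53, Rational(1, 2)), Mul(-1, Add(12, 1158))) = Add(Mul(I, Pow(53, Rational(1, 2))), Mul(-1, 1170)) = Add(Mul(I, Pow(53, Rational(1, 2))), -1170) = Add(-1170, Mul(I, Pow(53, Rational(1, 2))))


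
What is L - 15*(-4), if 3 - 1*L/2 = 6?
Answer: 54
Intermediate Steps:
L = -6 (L = 6 - 2*6 = 6 - 12 = -6)
L - 15*(-4) = -6 - 15*(-4) = -6 + 60 = 54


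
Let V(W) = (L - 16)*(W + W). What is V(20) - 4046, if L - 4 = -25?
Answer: -5526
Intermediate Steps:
L = -21 (L = 4 - 25 = -21)
V(W) = -74*W (V(W) = (-21 - 16)*(W + W) = -74*W)
V(20) - 4046 = -74*20 - 4046 = -1480 - 4046 = -5526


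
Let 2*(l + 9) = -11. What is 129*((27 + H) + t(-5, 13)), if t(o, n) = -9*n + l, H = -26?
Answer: -33669/2 ≈ -16835.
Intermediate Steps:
l = -29/2 (l = -9 + (½)*(-11) = -9 - 11/2 = -29/2 ≈ -14.500)
t(o, n) = -29/2 - 9*n (t(o, n) = -9*n - 29/2 = -29/2 - 9*n)
129*((27 + H) + t(-5, 13)) = 129*((27 - 26) + (-29/2 - 9*13)) = 129*(1 + (-29/2 - 117)) = 129*(1 - 263/2) = 129*(-261/2) = -33669/2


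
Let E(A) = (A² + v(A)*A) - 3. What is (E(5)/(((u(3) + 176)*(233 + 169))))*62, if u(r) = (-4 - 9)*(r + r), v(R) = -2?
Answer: 62/3283 ≈ 0.018885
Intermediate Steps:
u(r) = -26*r
E(A) = -3 + A² - 2*A (E(A) = (A² - 2*A) - 3 = -3 + A² - 2*A)
(E(5)/(((u(3) + 176)*(233 + 169))))*62 = ((-3 + 5² - 2*5)/(((-26*3 + 176)*(233 + 169))))*62 = ((-3 + 25 - 10)/(((-78 + 176)*402)))*62 = (12/((98*402)))*62 = (12/39396)*62 = (12*(1/39396))*62 = (1/3283)*62 = 62/3283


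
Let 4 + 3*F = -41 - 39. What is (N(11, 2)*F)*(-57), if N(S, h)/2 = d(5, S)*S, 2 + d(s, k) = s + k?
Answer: 491568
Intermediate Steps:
F = -28 (F = -4/3 + (-41 - 39)/3 = -4/3 + (⅓)*(-80) = -4/3 - 80/3 = -28)
d(s, k) = -2 + k + s (d(s, k) = -2 + (s + k) = -2 + (k + s) = -2 + k + s)
N(S, h) = 2*S*(3 + S) (N(S, h) = 2*((-2 + S + 5)*S) = 2*((3 + S)*S) = 2*(S*(3 + S)) = 2*S*(3 + S))
(N(11, 2)*F)*(-57) = ((2*11*(3 + 11))*(-28))*(-57) = ((2*11*14)*(-28))*(-57) = (308*(-28))*(-57) = -8624*(-57) = 491568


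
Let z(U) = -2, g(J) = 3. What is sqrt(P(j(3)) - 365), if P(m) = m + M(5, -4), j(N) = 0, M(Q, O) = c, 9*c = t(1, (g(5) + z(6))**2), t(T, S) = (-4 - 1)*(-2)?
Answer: 5*I*sqrt(131)/3 ≈ 19.076*I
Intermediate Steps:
t(T, S) = 10 (t(T, S) = -5*(-2) = 10)
c = 10/9 (c = (1/9)*10 = 10/9 ≈ 1.1111)
M(Q, O) = 10/9
P(m) = 10/9 + m (P(m) = m + 10/9 = 10/9 + m)
sqrt(P(j(3)) - 365) = sqrt((10/9 + 0) - 365) = sqrt(10/9 - 365) = sqrt(-3275/9) = 5*I*sqrt(131)/3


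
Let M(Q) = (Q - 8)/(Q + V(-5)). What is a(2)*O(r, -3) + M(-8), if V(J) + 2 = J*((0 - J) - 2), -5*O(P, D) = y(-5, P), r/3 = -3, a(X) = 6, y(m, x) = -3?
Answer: 106/25 ≈ 4.2400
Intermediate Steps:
r = -9 (r = 3*(-3) = -9)
O(P, D) = ⅗ (O(P, D) = -⅕*(-3) = ⅗)
V(J) = -2 + J*(-2 - J) (V(J) = -2 + J*((0 - J) - 2) = -2 + J*(-J - 2) = -2 + J*(-2 - J))
M(Q) = (-8 + Q)/(-17 + Q) (M(Q) = (Q - 8)/(Q + (-2 - 1*(-5)² - 2*(-5))) = (-8 + Q)/(Q + (-2 - 1*25 + 10)) = (-8 + Q)/(Q + (-2 - 25 + 10)) = (-8 + Q)/(Q - 17) = (-8 + Q)/(-17 + Q))
a(2)*O(r, -3) + M(-8) = 6*(⅗) + (-8 - 8)/(-17 - 8) = 18/5 - 16/(-25) = 18/5 - 1/25*(-16) = 18/5 + 16/25 = 106/25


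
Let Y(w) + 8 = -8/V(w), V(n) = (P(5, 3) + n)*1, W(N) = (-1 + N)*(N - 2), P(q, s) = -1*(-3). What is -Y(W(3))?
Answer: 48/5 ≈ 9.6000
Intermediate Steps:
P(q, s) = 3
W(N) = (-1 + N)*(-2 + N)
V(n) = 3 + n (V(n) = (3 + n)*1 = 3 + n)
Y(w) = -8 - 8/(3 + w)
-Y(W(3)) = -8*(-4 - (2 + 3² - 3*3))/(3 + (2 + 3² - 3*3)) = -8*(-4 - (2 + 9 - 9))/(3 + (2 + 9 - 9)) = -8*(-4 - 1*2)/(3 + 2) = -8*(-4 - 2)/5 = -8*(-6)/5 = -1*(-48/5) = 48/5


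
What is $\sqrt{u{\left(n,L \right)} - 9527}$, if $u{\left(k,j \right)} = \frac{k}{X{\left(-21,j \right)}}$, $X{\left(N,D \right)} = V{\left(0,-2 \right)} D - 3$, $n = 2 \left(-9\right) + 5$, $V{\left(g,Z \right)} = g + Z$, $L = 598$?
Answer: $\frac{2 i \sqrt{3424002285}}{1199} \approx 97.606 i$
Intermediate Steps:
$V{\left(g,Z \right)} = Z + g$
$n = -13$ ($n = -18 + 5 = -13$)
$X{\left(N,D \right)} = -3 - 2 D$ ($X{\left(N,D \right)} = \left(-2 + 0\right) D - 3 = - 2 D - 3 = -3 - 2 D$)
$u{\left(k,j \right)} = \frac{k}{-3 - 2 j}$
$\sqrt{u{\left(n,L \right)} - 9527} = \sqrt{- \frac{13}{-3 - 1196} - 9527} = \sqrt{- \frac{13}{-1199} - 9527} = \sqrt{\left(-13\right) \left(- \frac{1}{1199}\right) - 9527} = \sqrt{\frac{13}{1199} - 9527} = \sqrt{- \frac{11422860}{1199}} = \frac{2 i \sqrt{3424002285}}{1199}$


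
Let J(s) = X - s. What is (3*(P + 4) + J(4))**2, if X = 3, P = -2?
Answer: 25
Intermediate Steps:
J(s) = 3 - s
(3*(P + 4) + J(4))**2 = (3*(-2 + 4) + (3 - 1*4))**2 = (3*2 + (3 - 4))**2 = (6 - 1)**2 = 5**2 = 25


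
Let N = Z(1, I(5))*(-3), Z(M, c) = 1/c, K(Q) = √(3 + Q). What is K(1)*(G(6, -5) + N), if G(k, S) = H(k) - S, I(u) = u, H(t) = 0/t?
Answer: 44/5 ≈ 8.8000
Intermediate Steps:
H(t) = 0
G(k, S) = -S (G(k, S) = 0 - S = -S)
N = -⅗ (N = -3/5 = (⅕)*(-3) = -⅗ ≈ -0.60000)
K(1)*(G(6, -5) + N) = √(3 + 1)*(-1*(-5) - ⅗) = √4*(5 - ⅗) = 2*(22/5) = 44/5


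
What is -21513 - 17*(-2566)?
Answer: 22109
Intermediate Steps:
-21513 - 17*(-2566) = -21513 - 1*(-43622) = -21513 + 43622 = 22109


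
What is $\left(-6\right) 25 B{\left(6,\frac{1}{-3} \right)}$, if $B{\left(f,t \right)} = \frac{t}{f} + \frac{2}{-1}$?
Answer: $\frac{925}{3} \approx 308.33$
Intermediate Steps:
$B{\left(f,t \right)} = -2 + \frac{t}{f}$ ($B{\left(f,t \right)} = \frac{t}{f} + 2 \left(-1\right) = \frac{t}{f} - 2 = -2 + \frac{t}{f}$)
$\left(-6\right) 25 B{\left(6,\frac{1}{-3} \right)} = \left(-6\right) 25 \left(-2 + \frac{1}{\left(-3\right) 6}\right) = - 150 \left(-2 - \frac{1}{18}\right) = \left(-150\right) \left(- \frac{37}{18}\right) = \frac{925}{3}$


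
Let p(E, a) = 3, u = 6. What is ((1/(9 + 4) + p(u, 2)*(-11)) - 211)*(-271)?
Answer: 859341/13 ≈ 66103.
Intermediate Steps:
((1/(9 + 4) + p(u, 2)*(-11)) - 211)*(-271) = ((1/(9 + 4) + 3*(-11)) - 211)*(-271) = ((1/13 - 33) - 211)*(-271) = (-428/13 - 211)*(-271) = -3171/13*(-271) = 859341/13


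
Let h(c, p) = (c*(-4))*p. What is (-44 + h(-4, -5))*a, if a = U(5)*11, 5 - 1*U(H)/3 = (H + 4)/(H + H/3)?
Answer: -74679/5 ≈ -14936.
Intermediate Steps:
h(c, p) = -4*c*p (h(c, p) = (-4*c)*p = -4*c*p)
U(H) = 15 - 9*(4 + H)/(4*H) (U(H) = 15 - 3*(H + 4)/(H + H/3) = 15 - 3*(4 + H)/(H + H*(⅓)) = 15 - 3*(4 + H)/(H + H/3) = 15 - 3*(4 + H)/(4*H/3) = 15 - 3*(4 + H)*3/(4*H) = 15 - 9*(4 + H)/(4*H))
a = 2409/20 (a = (51/4 - 9/5)*11 = (219/20)*11 = 2409/20 ≈ 120.45)
(-44 + h(-4, -5))*a = (-44 - 4*(-4)*(-5))*(2409/20) = (-44 - 80)*(2409/20) = -124*2409/20 = -74679/5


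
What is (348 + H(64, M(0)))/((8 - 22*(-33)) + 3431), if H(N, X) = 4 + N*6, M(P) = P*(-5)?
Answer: 736/4165 ≈ 0.17671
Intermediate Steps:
M(P) = -5*P
H(N, X) = 4 + 6*N
(348 + H(64, M(0)))/((8 - 22*(-33)) + 3431) = (348 + (4 + 6*64))/((8 - 22*(-33)) + 3431) = (348 + (4 + 384))/((8 + 726) + 3431) = (348 + 388)/(734 + 3431) = 736/4165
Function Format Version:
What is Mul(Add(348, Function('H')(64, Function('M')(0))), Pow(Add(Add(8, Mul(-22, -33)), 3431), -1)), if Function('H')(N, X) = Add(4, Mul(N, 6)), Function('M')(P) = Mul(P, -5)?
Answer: Rational(736, 4165) ≈ 0.17671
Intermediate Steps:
Function('M')(P) = Mul(-5, P)
Function('H')(N, X) = Add(4, Mul(6, N))
Mul(Add(348, Function('H')(64, Function('M')(0))), Pow(Add(Add(8, Mul(-22, -33)), 3431), -1)) = Mul(Add(348, Add(4, Mul(6, 64))), Pow(Add(Add(8, Mul(-22, -33)), 3431), -1)) = Mul(Add(348, Add(4, 384)), Pow(Add(Add(8, 726), 3431), -1)) = Mul(Add(348, 388), Pow(Add(734, 3431), -1)) = Mul(736, Pow(4165, -1)) = Mul(736, Rational(1, 4165)) = Rational(736, 4165)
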